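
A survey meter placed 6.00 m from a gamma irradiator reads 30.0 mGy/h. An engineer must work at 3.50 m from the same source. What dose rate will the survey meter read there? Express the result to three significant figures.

88.2 mGy/h

Using I₁d₁² = I₂d₂², scaling from 6.00 m to 3.50 m:
30.0 × (6.00/3.50)² = 30.0 × 2.939 = 88.17 mGy/h.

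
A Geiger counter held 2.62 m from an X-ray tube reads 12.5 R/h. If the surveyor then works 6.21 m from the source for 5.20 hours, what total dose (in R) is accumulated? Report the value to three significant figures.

Since intensity falls as 1/r², rate at 6.21 m:
12.5 × (2.62/6.21)² = 12.5 × 0.1780 = 2.225 R/h.
Dose = rate × time = 2.225 R/h × 5.200 h = 11.57 R.

11.6 R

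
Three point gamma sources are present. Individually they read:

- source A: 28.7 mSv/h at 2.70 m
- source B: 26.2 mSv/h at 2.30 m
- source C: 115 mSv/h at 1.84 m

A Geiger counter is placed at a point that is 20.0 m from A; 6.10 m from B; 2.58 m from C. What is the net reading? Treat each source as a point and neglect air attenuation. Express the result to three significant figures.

By superposition, sum each source's inverse-square contribution:
A: 28.7 × (2.70/20.0)² = 0.5231 mSv/h
B: 26.2 × (2.30/6.10)² = 3.725 mSv/h
C: 115 × (1.84/2.58)² = 58.49 mSv/h
Total = 0.5231 + 3.725 + 58.49 = 62.74 mSv/h.

62.7 mSv/h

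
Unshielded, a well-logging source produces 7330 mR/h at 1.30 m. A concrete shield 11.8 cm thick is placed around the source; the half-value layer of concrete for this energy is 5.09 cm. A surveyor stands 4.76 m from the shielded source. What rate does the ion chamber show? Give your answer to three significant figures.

Distance alone: (1.30/4.76)² = 0.07459, so 7330 × 0.07459 = 546.7 mR/h.
Shield: 11.8/5.09 = 2.318 half-value layers → attenuation 2^(−2.318) = 0.2005.
Combined: 546.7 × 0.2005 = 109.6 mR/h.

110 mR/h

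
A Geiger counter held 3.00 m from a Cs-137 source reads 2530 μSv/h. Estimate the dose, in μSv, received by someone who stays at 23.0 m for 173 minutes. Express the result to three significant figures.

124 μSv

Applying the 1/r² law, rate at 23.0 m:
2530 × (3.00/23.0)² = 2530 × 0.01701 = 43.04 μSv/h.
Dose = rate × time = 43.04 μSv/h × 2.883 h = 124.1 μSv.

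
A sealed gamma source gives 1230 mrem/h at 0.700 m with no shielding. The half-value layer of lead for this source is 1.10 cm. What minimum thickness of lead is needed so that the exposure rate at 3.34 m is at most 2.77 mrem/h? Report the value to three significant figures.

4.71 cm

At 3.34 m, distance alone gives (0.700/3.34)² = 0.04392, so 1230 × 0.04392 = 54.02 mrem/h.
Further attenuation needed: 54.02/2.77 = 19.50.
n = log₂(19.50) = 4.285 half-value layers.
Thickness = 4.285 × 1.10 cm = 4.714 cm.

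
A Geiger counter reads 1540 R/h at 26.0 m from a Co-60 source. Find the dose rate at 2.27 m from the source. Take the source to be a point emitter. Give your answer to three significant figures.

Since intensity falls as 1/r², the rate at 2.27 m is
(26.0/2.27)² = 131.2, so 1540 × 131.2 = 202000 R/h.

202000 R/h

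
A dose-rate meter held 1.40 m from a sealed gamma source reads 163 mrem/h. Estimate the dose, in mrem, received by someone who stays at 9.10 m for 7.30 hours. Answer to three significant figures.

Intensity scales as (d₁/d₂)², so rate at 9.10 m:
(1.40/9.10)² = 0.02367, so 163 × 0.02367 = 3.858 mrem/h.
Dose = rate × time = 3.858 mrem/h × 7.300 h = 28.16 mrem.

28.2 mrem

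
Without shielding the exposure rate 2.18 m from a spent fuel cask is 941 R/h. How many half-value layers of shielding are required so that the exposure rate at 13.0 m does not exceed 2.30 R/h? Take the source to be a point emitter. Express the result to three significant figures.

At 13.0 m, distance alone gives 941 × (2.18/13.0)² = 941 × 0.02812 = 26.46 R/h.
Further attenuation needed: 26.46/2.30 = 11.50.
n = log₂(11.50) = 3.524 half-value layers.

3.52 half-value layers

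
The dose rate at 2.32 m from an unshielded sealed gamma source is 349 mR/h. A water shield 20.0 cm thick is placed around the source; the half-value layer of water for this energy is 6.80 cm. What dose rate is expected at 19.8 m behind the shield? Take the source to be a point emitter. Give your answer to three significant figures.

Distance alone: 349 × (2.32/19.8)² = 349 × 0.01373 = 4.792 mR/h.
Shield: 20.0/6.80 = 2.941 half-value layers → attenuation 2^(−2.941) = 0.1302.
Combined: 4.792 × 0.1302 = 0.6239 mR/h.

0.624 mR/h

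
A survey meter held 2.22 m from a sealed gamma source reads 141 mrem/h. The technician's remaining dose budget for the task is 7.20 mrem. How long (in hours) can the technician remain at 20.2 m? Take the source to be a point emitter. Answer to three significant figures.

4.23 h

Using I₁d₁² = I₂d₂², rate at 20.2 m:
(2.22/20.2)² = 0.01208, so 141 × 0.01208 = 1.703 mrem/h.
Stay time = 7.20 mrem ÷ 1.703 mrem/h = 4.228 h.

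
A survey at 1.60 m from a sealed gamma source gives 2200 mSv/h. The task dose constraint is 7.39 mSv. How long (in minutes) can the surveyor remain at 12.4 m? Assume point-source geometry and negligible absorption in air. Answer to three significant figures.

12.1 min

By the inverse-square law, rate at 12.4 m:
2200 × (1.60/12.4)² = 2200 × 0.01665 = 36.63 mSv/h.
Stay time = 7.39 mSv ÷ 36.63 mSv/h = 0.2017 h = 12.10 min.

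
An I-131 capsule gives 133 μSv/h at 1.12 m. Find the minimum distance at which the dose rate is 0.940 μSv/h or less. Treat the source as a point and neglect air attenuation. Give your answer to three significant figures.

By the inverse-square law, d₂ = d₁·√(I₁/I₂).
I₁/I₂ = 133/0.940 = 141.5, so d₂ = 1.12 × √141.5 = 13.32 m.

13.3 m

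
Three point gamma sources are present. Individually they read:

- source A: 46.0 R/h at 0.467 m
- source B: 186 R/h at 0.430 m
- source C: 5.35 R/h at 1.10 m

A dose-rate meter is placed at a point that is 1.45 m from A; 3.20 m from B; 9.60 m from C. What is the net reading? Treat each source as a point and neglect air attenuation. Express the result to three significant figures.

8.20 R/h

Each source contributes Iᵢ·(dᵢ/rᵢ)²; contributions add.
A: 46.0 × (0.467/1.45)² = 4.772 R/h
B: 186 × (0.430/3.20)² = 3.359 R/h
C: 5.35 × (1.10/9.60)² = 0.07024 R/h
Total = 4.772 + 3.359 + 0.07024 = 8.201 R/h.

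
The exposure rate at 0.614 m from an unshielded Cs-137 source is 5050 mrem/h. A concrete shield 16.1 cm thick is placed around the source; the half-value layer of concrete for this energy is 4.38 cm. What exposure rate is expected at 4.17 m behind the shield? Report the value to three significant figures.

8.57 mrem/h

Distance alone: 5050 × (0.614/4.17)² = 5050 × 0.02168 = 109.5 mrem/h.
Shield: 16.1/4.38 = 3.676 half-value layers → attenuation 2^(−3.676) = 0.07824.
Combined: 109.5 × 0.07824 = 8.567 mrem/h.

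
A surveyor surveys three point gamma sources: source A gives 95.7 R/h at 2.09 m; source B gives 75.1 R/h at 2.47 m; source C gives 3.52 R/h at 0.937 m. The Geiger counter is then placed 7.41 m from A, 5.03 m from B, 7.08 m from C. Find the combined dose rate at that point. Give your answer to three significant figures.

By superposition, sum each source's inverse-square contribution:
A: 95.7 × (2.09/7.41)² = 7.613 R/h
B: 75.1 × (2.47/5.03)² = 18.11 R/h
C: 3.52 × (0.937/7.08)² = 0.06165 R/h
Total = 7.613 + 18.11 + 0.06165 = 25.78 R/h.

25.8 R/h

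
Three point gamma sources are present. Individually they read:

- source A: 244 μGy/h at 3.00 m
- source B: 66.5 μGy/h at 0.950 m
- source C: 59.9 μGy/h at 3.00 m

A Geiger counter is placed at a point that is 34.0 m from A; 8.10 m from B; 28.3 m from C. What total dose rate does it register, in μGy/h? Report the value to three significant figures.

3.49 μGy/h

Each source contributes Iᵢ·(dᵢ/rᵢ)²; contributions add.
A: 244 × (3.00/34.0)² = 1.900 μGy/h
B: 66.5 × (0.950/8.10)² = 0.9147 μGy/h
C: 59.9 × (3.00/28.3)² = 0.6731 μGy/h
Total = 1.900 + 0.9147 + 0.6731 = 3.488 μGy/h.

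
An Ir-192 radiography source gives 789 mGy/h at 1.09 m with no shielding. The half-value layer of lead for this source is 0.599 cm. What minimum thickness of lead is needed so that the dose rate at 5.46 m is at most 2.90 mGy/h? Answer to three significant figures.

2.06 cm

At 5.46 m, distance alone gives 789 × (1.09/5.46)² = 789 × 0.03985 = 31.44 mGy/h.
Further attenuation needed: 31.44/2.90 = 10.84.
n = log₂(10.84) = 3.438 half-value layers.
Thickness = 3.438 × 0.599 cm = 2.059 cm.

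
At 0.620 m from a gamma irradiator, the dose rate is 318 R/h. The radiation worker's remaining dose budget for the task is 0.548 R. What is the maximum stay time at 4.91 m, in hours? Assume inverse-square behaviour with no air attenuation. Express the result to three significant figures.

Using I₁d₁² = I₂d₂², rate at 4.91 m:
318 × (0.620/4.91)² = 318 × 0.01594 = 5.069 R/h.
Stay time = 0.548 R ÷ 5.069 R/h = 0.1081 h.

0.108 h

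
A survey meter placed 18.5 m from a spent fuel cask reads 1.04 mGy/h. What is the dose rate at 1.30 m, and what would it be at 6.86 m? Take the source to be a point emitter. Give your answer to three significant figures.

Intensity scales as (d₁/d₂)², so
At 1.30 m: 1.04 × (18.5/1.30)² = 1.04 × 202.5 = 210.6 mGy/h
At 6.86 m: 210.6 × (1.30/6.86)² = 210.6 × 0.03591 = 7.563 mGy/h.

211 mGy/h; 7.56 mGy/h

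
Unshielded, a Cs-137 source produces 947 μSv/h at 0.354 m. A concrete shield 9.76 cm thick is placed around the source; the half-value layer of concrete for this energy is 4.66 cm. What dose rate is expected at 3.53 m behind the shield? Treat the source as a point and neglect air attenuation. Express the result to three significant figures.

2.23 μSv/h

Distance alone: (0.354/3.53)² = 0.01006, so 947 × 0.01006 = 9.527 μSv/h.
Shield: 9.76/4.66 = 2.094 half-value layers → attenuation 2^(−2.094) = 0.2342.
Combined: 9.527 × 0.2342 = 2.231 μSv/h.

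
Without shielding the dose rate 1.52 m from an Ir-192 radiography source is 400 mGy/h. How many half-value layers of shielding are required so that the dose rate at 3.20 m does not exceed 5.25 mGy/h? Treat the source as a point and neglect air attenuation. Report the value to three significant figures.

At 3.20 m, distance alone gives (1.52/3.20)² = 0.2256, so 400 × 0.2256 = 90.24 mGy/h.
Further attenuation needed: 90.24/5.25 = 17.19.
n = log₂(17.19) = 4.103 half-value layers.

4.10 half-value layers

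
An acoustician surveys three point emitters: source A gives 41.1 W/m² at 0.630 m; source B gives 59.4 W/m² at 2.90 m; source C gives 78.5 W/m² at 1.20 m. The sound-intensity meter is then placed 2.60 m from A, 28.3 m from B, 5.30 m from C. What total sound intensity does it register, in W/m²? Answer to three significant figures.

7.06 W/m²

By superposition, sum each source's inverse-square contribution:
A: 41.1 × (0.630/2.60)² = 2.413 W/m²
B: 59.4 × (2.90/28.3)² = 0.6237 W/m²
C: 78.5 × (1.20/5.30)² = 4.024 W/m²
Total = 2.413 + 0.6237 + 4.024 = 7.061 W/m².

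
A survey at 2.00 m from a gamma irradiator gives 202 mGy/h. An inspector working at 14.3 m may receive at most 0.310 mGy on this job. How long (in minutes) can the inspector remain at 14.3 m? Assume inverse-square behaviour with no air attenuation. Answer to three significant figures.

Since intensity falls as 1/r², rate at 14.3 m:
202 × (2.00/14.3)² = 202 × 0.01956 = 3.951 mGy/h.
Stay time = 0.310 mGy ÷ 3.951 mGy/h = 0.07846 h = 4.708 min.

4.71 min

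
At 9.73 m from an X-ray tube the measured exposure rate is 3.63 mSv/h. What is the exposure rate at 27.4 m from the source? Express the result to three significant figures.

0.458 mSv/h

Since intensity falls as 1/r², scaling from 9.73 m to 27.4 m:
(9.73/27.4)² = 0.1261, so 3.63 × 0.1261 = 0.4577 mSv/h.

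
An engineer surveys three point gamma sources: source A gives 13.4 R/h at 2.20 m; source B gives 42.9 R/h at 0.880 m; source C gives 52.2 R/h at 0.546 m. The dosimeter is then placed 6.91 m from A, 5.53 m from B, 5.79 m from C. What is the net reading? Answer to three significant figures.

2.91 R/h

Each source contributes Iᵢ·(dᵢ/rᵢ)²; contributions add.
A: 13.4 × (2.20/6.91)² = 1.358 R/h
B: 42.9 × (0.880/5.53)² = 1.086 R/h
C: 52.2 × (0.546/5.79)² = 0.4642 R/h
Total = 1.358 + 1.086 + 0.4642 = 2.908 R/h.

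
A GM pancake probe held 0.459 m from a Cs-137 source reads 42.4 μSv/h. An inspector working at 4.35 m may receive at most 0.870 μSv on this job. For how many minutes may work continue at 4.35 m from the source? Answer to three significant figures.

Intensity scales as (d₁/d₂)², so rate at 4.35 m:
42.4 × (0.459/4.35)² = 42.4 × 0.01113 = 0.4719 μSv/h.
Stay time = 0.870 μSv ÷ 0.4719 μSv/h = 1.844 h = 110.6 min.

111 min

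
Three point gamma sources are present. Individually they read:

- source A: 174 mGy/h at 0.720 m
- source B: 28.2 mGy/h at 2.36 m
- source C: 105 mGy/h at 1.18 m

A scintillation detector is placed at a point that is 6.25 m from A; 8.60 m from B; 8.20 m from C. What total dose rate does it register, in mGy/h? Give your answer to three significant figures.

Each source contributes Iᵢ·(dᵢ/rᵢ)²; contributions add.
A: 174 × (0.720/6.25)² = 2.309 mGy/h
B: 28.2 × (2.36/8.60)² = 2.124 mGy/h
C: 105 × (1.18/8.20)² = 2.174 mGy/h
Total = 2.309 + 2.124 + 2.174 = 6.607 mGy/h.

6.61 mGy/h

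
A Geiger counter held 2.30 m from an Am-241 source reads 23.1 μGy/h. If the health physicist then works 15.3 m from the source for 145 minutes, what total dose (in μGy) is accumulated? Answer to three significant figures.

1.26 μGy

Applying the 1/r² law, rate at 15.3 m:
(2.30/15.3)² = 0.02260, so 23.1 × 0.02260 = 0.5221 μGy/h.
Dose = rate × time = 0.5221 μGy/h × 2.417 h = 1.262 μGy.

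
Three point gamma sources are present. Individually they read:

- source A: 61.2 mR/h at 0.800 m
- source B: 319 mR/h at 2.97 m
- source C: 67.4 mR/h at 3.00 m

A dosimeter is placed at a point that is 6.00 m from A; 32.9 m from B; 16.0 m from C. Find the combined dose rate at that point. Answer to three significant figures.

Each source contributes Iᵢ·(dᵢ/rᵢ)²; contributions add.
A: 61.2 × (0.800/6.00)² = 1.088 mR/h
B: 319 × (2.97/32.9)² = 2.600 mR/h
C: 67.4 × (3.00/16.0)² = 2.370 mR/h
Total = 1.088 + 2.600 + 2.370 = 6.058 mR/h.

6.06 mR/h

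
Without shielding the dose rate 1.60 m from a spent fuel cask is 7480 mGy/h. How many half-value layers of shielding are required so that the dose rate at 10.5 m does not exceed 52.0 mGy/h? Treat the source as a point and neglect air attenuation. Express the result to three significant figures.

At 10.5 m, distance alone gives 7480 × (1.60/10.5)² = 7480 × 0.02322 = 173.7 mGy/h.
Further attenuation needed: 173.7/52.0 = 3.340.
n = log₂(3.340) = 1.740 half-value layers.

1.74 half-value layers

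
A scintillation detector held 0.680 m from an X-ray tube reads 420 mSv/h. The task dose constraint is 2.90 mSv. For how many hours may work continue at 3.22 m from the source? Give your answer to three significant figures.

0.155 h

Using I₁d₁² = I₂d₂², rate at 3.22 m:
(0.680/3.22)² = 0.04460, so 420 × 0.04460 = 18.73 mSv/h.
Stay time = 2.90 mSv ÷ 18.73 mSv/h = 0.1548 h.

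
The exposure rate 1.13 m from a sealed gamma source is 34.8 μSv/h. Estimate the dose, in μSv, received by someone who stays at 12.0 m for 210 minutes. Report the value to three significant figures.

By the inverse-square law, rate at 12.0 m:
(1.13/12.0)² = 0.008867, so 34.8 × 0.008867 = 0.3086 μSv/h.
Dose = rate × time = 0.3086 μSv/h × 3.500 h = 1.080 μSv.

1.08 μSv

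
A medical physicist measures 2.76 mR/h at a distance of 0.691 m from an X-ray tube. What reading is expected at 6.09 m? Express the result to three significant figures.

Since intensity falls as 1/r², the rate at 6.09 m is
2.76 × (0.691/6.09)² = 2.76 × 0.01287 = 0.03552 mR/h.

0.0355 mR/h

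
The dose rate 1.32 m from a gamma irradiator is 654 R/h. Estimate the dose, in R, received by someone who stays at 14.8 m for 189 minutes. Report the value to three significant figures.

Intensity scales as (d₁/d₂)², so rate at 14.8 m:
(1.32/14.8)² = 0.007955, so 654 × 0.007955 = 5.203 R/h.
Dose = rate × time = 5.203 R/h × 3.150 h = 16.39 R.

16.4 R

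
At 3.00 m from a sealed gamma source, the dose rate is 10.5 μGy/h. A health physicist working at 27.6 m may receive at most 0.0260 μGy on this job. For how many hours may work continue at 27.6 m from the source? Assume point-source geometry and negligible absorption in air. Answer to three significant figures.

0.210 h

Applying the 1/r² law, rate at 27.6 m:
(3.00/27.6)² = 0.01181, so 10.5 × 0.01181 = 0.1240 μGy/h.
Stay time = 0.0260 μGy ÷ 0.1240 μGy/h = 0.2097 h.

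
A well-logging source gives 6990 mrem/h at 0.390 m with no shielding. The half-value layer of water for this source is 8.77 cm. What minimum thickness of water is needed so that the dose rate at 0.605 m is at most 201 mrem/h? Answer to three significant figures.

33.8 cm

At 0.605 m, distance alone gives 6990 × (0.390/0.605)² = 6990 × 0.4155 = 2904 mrem/h.
Further attenuation needed: 2904/201 = 14.45.
n = log₂(14.45) = 3.853 half-value layers.
Thickness = 3.853 × 8.77 cm = 33.79 cm.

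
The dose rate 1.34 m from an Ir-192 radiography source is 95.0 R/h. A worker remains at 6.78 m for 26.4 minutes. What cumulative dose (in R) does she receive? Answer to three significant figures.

Using I₁d₁² = I₂d₂², rate at 6.78 m:
(1.34/6.78)² = 0.03906, so 95.0 × 0.03906 = 3.711 R/h.
Dose = rate × time = 3.711 R/h × 0.4400 h = 1.633 R.

1.63 R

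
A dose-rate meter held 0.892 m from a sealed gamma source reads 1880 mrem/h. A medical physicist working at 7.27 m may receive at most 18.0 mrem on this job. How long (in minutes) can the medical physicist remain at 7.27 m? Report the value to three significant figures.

38.2 min

Intensity scales as (d₁/d₂)², so rate at 7.27 m:
1880 × (0.892/7.27)² = 1880 × 0.01505 = 28.29 mrem/h.
Stay time = 18.0 mrem ÷ 28.29 mrem/h = 0.6363 h = 38.18 min.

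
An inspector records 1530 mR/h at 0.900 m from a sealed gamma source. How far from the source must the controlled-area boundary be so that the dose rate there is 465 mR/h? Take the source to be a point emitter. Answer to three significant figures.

Since intensity falls as 1/r², d₂ = d₁·√(I₁/I₂).
I₁/I₂ = 1530/465 = 3.290, so d₂ = 0.900 × √3.290 = 1.632 m.

1.63 m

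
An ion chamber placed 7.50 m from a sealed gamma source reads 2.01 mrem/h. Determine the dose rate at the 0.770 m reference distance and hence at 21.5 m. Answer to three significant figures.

Intensity scales as (d₁/d₂)², so
At 0.770 m: 2.01 × (7.50/0.770)² = 2.01 × 94.87 = 190.7 mrem/h
At 21.5 m: (0.770/21.5)² = 0.001283, so 190.7 × 0.001283 = 0.2447 mrem/h.

191 mrem/h; 0.245 mrem/h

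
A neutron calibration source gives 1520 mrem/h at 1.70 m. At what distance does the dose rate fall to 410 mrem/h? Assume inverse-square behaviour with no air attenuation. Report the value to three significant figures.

3.27 m

Since intensity falls as 1/r², d₂ = d₁·√(I₁/I₂).
I₁/I₂ = 1520/410 = 3.707, so d₂ = 1.70 × √3.707 = 3.273 m.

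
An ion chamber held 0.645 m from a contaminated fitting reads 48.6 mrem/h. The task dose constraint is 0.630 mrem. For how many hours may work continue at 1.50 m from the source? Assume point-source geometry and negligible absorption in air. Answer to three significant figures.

0.0701 h

Applying the 1/r² law, rate at 1.50 m:
48.6 × (0.645/1.50)² = 48.6 × 0.1849 = 8.986 mrem/h.
Stay time = 0.630 mrem ÷ 8.986 mrem/h = 0.07011 h.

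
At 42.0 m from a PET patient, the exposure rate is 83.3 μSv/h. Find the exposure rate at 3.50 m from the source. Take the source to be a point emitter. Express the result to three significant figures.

Since intensity falls as 1/r², the rate at 3.50 m is
(42.0/3.50)² = 144.0, so 83.3 × 144.0 = 12000 μSv/h.

12000 μSv/h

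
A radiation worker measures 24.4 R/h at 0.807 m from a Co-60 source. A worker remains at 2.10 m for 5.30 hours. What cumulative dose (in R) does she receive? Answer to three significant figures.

Applying the 1/r² law, rate at 2.10 m:
(0.807/2.10)² = 0.1477, so 24.4 × 0.1477 = 3.604 R/h.
Dose = rate × time = 3.604 R/h × 5.300 h = 19.10 R.

19.1 R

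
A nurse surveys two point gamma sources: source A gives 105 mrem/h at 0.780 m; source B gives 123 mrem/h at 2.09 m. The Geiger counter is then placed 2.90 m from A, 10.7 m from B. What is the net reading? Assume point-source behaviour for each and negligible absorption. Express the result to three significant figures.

By superposition, sum each source's inverse-square contribution:
A: 105 × (0.780/2.90)² = 7.596 mrem/h
B: 123 × (2.09/10.7)² = 4.693 mrem/h
Total = 7.596 + 4.693 = 12.29 mrem/h.

12.3 mrem/h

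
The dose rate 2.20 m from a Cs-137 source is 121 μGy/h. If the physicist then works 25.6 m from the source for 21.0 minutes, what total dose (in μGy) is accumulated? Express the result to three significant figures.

0.313 μGy

By the inverse-square law, rate at 25.6 m:
(2.20/25.6)² = 0.007385, so 121 × 0.007385 = 0.8936 μGy/h.
Dose = rate × time = 0.8936 μGy/h × 0.3500 h = 0.3128 μGy.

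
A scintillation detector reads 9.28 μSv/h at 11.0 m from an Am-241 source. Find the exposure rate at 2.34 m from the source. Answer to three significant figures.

Intensity scales as (d₁/d₂)², so the rate at 2.34 m is
(11.0/2.34)² = 22.10, so 9.28 × 22.10 = 205.1 μSv/h.

205 μSv/h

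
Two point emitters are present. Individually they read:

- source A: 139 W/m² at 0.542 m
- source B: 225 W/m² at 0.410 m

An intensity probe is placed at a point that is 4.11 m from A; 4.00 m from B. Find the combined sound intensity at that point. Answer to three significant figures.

4.78 W/m²

Each source contributes Iᵢ·(dᵢ/rᵢ)²; contributions add.
A: 139 × (0.542/4.11)² = 2.417 W/m²
B: 225 × (0.410/4.00)² = 2.364 W/m²
Total = 2.417 + 2.364 = 4.781 W/m².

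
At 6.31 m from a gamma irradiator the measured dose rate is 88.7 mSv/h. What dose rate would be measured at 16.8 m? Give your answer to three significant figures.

12.5 mSv/h

Intensity scales as (d₁/d₂)², so scaling from 6.31 m to 16.8 m:
88.7 × (6.31/16.8)² = 88.7 × 0.1411 = 12.52 mSv/h.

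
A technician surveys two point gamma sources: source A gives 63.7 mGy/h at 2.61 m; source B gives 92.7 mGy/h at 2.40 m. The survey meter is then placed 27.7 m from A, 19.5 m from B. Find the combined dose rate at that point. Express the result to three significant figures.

Each source contributes Iᵢ·(dᵢ/rᵢ)²; contributions add.
A: 63.7 × (2.61/27.7)² = 0.5655 mGy/h
B: 92.7 × (2.40/19.5)² = 1.404 mGy/h
Total = 0.5655 + 1.404 = 1.970 mGy/h.

1.97 mGy/h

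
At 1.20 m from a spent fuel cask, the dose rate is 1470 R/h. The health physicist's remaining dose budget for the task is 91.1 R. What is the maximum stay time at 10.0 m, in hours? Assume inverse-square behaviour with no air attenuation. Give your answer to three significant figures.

By the inverse-square law, rate at 10.0 m:
1470 × (1.20/10.0)² = 1470 × 0.01440 = 21.17 R/h.
Stay time = 91.1 R ÷ 21.17 R/h = 4.303 h.

4.30 h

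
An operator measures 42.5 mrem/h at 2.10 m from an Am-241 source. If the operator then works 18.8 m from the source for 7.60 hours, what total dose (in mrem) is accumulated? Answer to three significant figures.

Intensity scales as (d₁/d₂)², so rate at 18.8 m:
42.5 × (2.10/18.8)² = 42.5 × 0.01248 = 0.5304 mrem/h.
Dose = rate × time = 0.5304 mrem/h × 7.600 h = 4.031 mrem.

4.03 mrem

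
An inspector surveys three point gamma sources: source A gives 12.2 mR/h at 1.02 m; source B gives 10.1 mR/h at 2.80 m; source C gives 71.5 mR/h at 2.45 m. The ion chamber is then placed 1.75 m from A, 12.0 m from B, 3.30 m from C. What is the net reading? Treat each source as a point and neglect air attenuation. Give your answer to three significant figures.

44.1 mR/h

By superposition, sum each source's inverse-square contribution:
A: 12.2 × (1.02/1.75)² = 4.145 mR/h
B: 10.1 × (2.80/12.0)² = 0.5499 mR/h
C: 71.5 × (2.45/3.30)² = 39.41 mR/h
Total = 4.145 + 0.5499 + 39.41 = 44.10 mR/h.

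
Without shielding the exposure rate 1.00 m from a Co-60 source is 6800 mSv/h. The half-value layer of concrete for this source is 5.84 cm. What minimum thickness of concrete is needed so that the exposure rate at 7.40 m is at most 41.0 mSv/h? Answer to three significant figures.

At 7.40 m, distance alone gives 6800 × (1.00/7.40)² = 6800 × 0.01826 = 124.2 mSv/h.
Further attenuation needed: 124.2/41.0 = 3.029.
n = log₂(3.029) = 1.599 half-value layers.
Thickness = 1.599 × 5.84 cm = 9.338 cm.

9.34 cm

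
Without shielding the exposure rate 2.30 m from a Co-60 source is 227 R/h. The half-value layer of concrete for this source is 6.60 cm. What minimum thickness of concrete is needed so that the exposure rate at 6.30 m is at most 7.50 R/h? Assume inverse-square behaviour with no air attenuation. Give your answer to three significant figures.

At 6.30 m, distance alone gives 227 × (2.30/6.30)² = 227 × 0.1333 = 30.26 R/h.
Further attenuation needed: 30.26/7.50 = 4.035.
n = log₂(4.035) = 2.013 half-value layers.
Thickness = 2.013 × 6.60 cm = 13.29 cm.

13.3 cm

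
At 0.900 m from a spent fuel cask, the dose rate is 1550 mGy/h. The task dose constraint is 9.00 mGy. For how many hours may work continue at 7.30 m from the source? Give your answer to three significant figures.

Applying the 1/r² law, rate at 7.30 m:
1550 × (0.900/7.30)² = 1550 × 0.01520 = 23.56 mGy/h.
Stay time = 9.00 mGy ÷ 23.56 mGy/h = 0.3820 h.

0.382 h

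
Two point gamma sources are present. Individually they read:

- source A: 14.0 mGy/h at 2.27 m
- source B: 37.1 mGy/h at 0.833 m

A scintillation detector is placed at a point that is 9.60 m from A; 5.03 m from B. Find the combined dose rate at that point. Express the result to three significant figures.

By superposition, sum each source's inverse-square contribution:
A: 14.0 × (2.27/9.60)² = 0.7828 mGy/h
B: 37.1 × (0.833/5.03)² = 1.017 mGy/h
Total = 0.7828 + 1.017 = 1.800 mGy/h.

1.80 mGy/h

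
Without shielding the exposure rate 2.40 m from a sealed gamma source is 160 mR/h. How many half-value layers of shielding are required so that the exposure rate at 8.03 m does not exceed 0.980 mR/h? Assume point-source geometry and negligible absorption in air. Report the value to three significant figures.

3.87 half-value layers

At 8.03 m, distance alone gives 160 × (2.40/8.03)² = 160 × 0.08933 = 14.29 mR/h.
Further attenuation needed: 14.29/0.980 = 14.58.
n = log₂(14.58) = 3.866 half-value layers.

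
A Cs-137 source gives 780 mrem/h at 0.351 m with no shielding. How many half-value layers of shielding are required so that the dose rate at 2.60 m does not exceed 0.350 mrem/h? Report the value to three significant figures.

5.34 half-value layers

At 2.60 m, distance alone gives 780 × (0.351/2.60)² = 780 × 0.01822 = 14.21 mrem/h.
Further attenuation needed: 14.21/0.350 = 40.60.
n = log₂(40.60) = 5.343 half-value layers.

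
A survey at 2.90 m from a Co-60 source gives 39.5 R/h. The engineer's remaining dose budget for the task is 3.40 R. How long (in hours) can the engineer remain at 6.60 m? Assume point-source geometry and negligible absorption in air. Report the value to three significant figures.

Intensity scales as (d₁/d₂)², so rate at 6.60 m:
(2.90/6.60)² = 0.1931, so 39.5 × 0.1931 = 7.627 R/h.
Stay time = 3.40 R ÷ 7.627 R/h = 0.4458 h.

0.446 h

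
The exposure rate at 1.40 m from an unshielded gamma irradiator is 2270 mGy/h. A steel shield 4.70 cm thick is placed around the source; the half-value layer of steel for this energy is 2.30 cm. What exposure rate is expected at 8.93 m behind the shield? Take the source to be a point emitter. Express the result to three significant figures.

13.5 mGy/h

Distance alone: (1.40/8.93)² = 0.02458, so 2270 × 0.02458 = 55.80 mGy/h.
Shield: 4.70/2.30 = 2.043 half-value layers → attenuation 2^(−2.043) = 0.2427.
Combined: 55.80 × 0.2427 = 13.54 mGy/h.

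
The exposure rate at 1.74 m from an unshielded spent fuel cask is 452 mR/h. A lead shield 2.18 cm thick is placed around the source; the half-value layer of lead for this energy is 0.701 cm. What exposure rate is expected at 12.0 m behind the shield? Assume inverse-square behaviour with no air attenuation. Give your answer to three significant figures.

Distance alone: 452 × (1.74/12.0)² = 452 × 0.02102 = 9.501 mR/h.
Shield: 2.18/0.701 = 3.110 half-value layers → attenuation 2^(−3.110) = 0.1158.
Combined: 9.501 × 0.1158 = 1.100 mR/h.

1.10 mR/h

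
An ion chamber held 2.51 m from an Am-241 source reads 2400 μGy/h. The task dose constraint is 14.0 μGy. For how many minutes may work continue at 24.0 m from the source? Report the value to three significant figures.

32.0 min

Since intensity falls as 1/r², rate at 24.0 m:
(2.51/24.0)² = 0.01094, so 2400 × 0.01094 = 26.26 μGy/h.
Stay time = 14.0 μGy ÷ 26.26 μGy/h = 0.5331 h = 31.99 min.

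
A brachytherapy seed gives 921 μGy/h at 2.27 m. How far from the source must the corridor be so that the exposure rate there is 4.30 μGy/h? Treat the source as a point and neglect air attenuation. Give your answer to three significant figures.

33.2 m

Intensity scales as (d₁/d₂)², so d₂ = d₁·√(I₁/I₂).
I₁/I₂ = 921/4.30 = 214.2, so d₂ = 2.27 × √214.2 = 33.22 m.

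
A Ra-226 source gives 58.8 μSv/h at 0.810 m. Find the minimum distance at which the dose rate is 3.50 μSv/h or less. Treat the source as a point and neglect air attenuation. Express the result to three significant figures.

Intensity scales as (d₁/d₂)², so d₂ = d₁·√(I₁/I₂).
I₁/I₂ = 58.8/3.50 = 16.80, so d₂ = 0.810 × √16.80 = 3.320 m.

3.32 m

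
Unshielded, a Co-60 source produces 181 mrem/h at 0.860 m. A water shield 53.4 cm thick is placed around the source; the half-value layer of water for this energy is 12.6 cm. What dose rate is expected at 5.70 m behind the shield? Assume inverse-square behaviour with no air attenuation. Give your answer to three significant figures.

Distance alone: 181 × (0.860/5.70)² = 181 × 0.02276 = 4.120 mrem/h.
Shield: 53.4/12.6 = 4.238 half-value layers → attenuation 2^(−4.238) = 0.05299.
Combined: 4.120 × 0.05299 = 0.2183 mrem/h.

0.218 mrem/h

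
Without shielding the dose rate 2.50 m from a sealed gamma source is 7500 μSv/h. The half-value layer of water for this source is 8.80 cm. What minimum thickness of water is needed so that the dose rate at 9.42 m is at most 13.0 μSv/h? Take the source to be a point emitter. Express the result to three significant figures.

At 9.42 m, distance alone gives 7500 × (2.50/9.42)² = 7500 × 0.07043 = 528.2 μSv/h.
Further attenuation needed: 528.2/13.0 = 40.63.
n = log₂(40.63) = 5.344 half-value layers.
Thickness = 5.344 × 8.80 cm = 47.03 cm.

47.0 cm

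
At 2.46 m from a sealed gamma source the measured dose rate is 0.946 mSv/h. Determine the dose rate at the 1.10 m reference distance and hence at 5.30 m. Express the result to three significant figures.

4.73 mSv/h; 0.204 mSv/h

Intensity scales as (d₁/d₂)², so
At 1.10 m: (2.46/1.10)² = 5.001, so 0.946 × 5.001 = 4.731 mSv/h
At 5.30 m: (1.10/5.30)² = 0.04308, so 4.731 × 0.04308 = 0.2038 mSv/h.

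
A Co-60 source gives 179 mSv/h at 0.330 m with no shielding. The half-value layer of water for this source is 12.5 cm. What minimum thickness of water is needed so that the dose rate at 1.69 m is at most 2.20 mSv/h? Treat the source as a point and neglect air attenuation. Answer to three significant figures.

At 1.69 m, distance alone gives (0.330/1.69)² = 0.03813, so 179 × 0.03813 = 6.825 mSv/h.
Further attenuation needed: 6.825/2.20 = 3.102.
n = log₂(3.102) = 1.633 half-value layers.
Thickness = 1.633 × 12.5 cm = 20.41 cm.

20.4 cm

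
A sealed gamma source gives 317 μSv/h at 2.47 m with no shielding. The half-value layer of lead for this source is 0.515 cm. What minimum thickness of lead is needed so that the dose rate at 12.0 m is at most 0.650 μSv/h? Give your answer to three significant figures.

2.25 cm

At 12.0 m, distance alone gives 317 × (2.47/12.0)² = 317 × 0.04237 = 13.43 μSv/h.
Further attenuation needed: 13.43/0.650 = 20.66.
n = log₂(20.66) = 4.369 half-value layers.
Thickness = 4.369 × 0.515 cm = 2.250 cm.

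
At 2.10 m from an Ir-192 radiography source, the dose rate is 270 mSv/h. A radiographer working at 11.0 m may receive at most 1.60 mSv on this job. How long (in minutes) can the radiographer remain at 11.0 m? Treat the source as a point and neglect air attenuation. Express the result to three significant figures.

Since intensity falls as 1/r², rate at 11.0 m:
(2.10/11.0)² = 0.03645, so 270 × 0.03645 = 9.842 mSv/h.
Stay time = 1.60 mSv ÷ 9.842 mSv/h = 0.1626 h = 9.756 min.

9.76 min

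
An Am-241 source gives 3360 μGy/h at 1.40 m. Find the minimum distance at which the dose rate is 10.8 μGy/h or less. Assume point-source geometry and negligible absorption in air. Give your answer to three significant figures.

24.7 m

By the inverse-square law, d₂ = d₁·√(I₁/I₂).
I₁/I₂ = 3360/10.8 = 311.1, so d₂ = 1.40 × √311.1 = 24.69 m.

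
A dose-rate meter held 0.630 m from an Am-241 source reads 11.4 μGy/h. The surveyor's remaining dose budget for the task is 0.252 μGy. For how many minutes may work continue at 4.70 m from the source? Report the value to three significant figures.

Using I₁d₁² = I₂d₂², rate at 4.70 m:
(0.630/4.70)² = 0.01797, so 11.4 × 0.01797 = 0.2049 μGy/h.
Stay time = 0.252 μGy ÷ 0.2049 μGy/h = 1.230 h = 73.80 min.

73.8 min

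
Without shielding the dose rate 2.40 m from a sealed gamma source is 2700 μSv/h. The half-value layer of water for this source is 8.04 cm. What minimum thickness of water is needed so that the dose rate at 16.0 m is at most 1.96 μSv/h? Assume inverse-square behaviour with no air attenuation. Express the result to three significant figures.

39.8 cm

At 16.0 m, distance alone gives (2.40/16.0)² = 0.02250, so 2700 × 0.02250 = 60.75 μSv/h.
Further attenuation needed: 60.75/1.96 = 30.99.
n = log₂(30.99) = 4.954 half-value layers.
Thickness = 4.954 × 8.04 cm = 39.83 cm.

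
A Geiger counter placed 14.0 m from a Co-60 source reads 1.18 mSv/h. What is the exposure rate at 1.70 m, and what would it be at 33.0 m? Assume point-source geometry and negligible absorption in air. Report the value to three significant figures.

Using I₁d₁² = I₂d₂²,
At 1.70 m: 1.18 × (14.0/1.70)² = 1.18 × 67.82 = 80.03 mSv/h
At 33.0 m: 80.03 × (1.70/33.0)² = 80.03 × 0.002654 = 0.2124 mSv/h.

80.0 mSv/h; 0.212 mSv/h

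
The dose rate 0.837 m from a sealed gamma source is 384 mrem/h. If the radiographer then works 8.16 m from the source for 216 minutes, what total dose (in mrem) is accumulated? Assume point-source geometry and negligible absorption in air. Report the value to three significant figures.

Intensity scales as (d₁/d₂)², so rate at 8.16 m:
(0.837/8.16)² = 0.01052, so 384 × 0.01052 = 4.040 mrem/h.
Dose = rate × time = 4.040 mrem/h × 3.600 h = 14.54 mrem.

14.5 mrem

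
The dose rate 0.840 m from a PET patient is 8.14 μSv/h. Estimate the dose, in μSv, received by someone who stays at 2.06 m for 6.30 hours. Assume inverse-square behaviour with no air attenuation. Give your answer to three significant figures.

8.53 μSv

By the inverse-square law, rate at 2.06 m:
8.14 × (0.840/2.06)² = 8.14 × 0.1663 = 1.354 μSv/h.
Dose = rate × time = 1.354 μSv/h × 6.300 h = 8.530 μSv.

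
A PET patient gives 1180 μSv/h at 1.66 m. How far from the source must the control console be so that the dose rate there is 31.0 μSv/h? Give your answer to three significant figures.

10.2 m

Intensity scales as (d₁/d₂)², so d₂ = d₁·√(I₁/I₂).
I₁/I₂ = 1180/31.0 = 38.06, so d₂ = 1.66 × √38.06 = 10.24 m.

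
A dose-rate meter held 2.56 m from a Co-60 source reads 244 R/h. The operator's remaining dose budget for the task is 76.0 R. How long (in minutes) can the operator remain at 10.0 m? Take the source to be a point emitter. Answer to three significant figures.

285 min

Applying the 1/r² law, rate at 10.0 m:
(2.56/10.0)² = 0.06554, so 244 × 0.06554 = 15.99 R/h.
Stay time = 76.0 R ÷ 15.99 R/h = 4.753 h = 285.2 min.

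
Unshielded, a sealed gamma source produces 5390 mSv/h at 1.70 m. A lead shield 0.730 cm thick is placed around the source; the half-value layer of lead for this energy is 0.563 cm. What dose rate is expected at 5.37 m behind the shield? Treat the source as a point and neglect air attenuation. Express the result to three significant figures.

220 mSv/h

Distance alone: 5390 × (1.70/5.37)² = 5390 × 0.1002 = 540.1 mSv/h.
Shield: 0.730/0.563 = 1.297 half-value layers → attenuation 2^(−1.297) = 0.4070.
Combined: 540.1 × 0.4070 = 219.8 mSv/h.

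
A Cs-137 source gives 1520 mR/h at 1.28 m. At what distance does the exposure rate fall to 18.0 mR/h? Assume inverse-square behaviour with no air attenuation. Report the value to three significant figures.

11.8 m

Applying the 1/r² law, d₂ = d₁·√(I₁/I₂).
I₁/I₂ = 1520/18.0 = 84.44, so d₂ = 1.28 × √84.44 = 11.76 m.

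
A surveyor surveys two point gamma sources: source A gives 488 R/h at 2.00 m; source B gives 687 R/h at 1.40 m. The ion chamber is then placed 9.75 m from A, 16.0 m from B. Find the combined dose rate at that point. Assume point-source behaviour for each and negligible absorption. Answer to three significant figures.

Each source contributes Iᵢ·(dᵢ/rᵢ)²; contributions add.
A: 488 × (2.00/9.75)² = 20.53 R/h
B: 687 × (1.40/16.0)² = 5.260 R/h
Total = 20.53 + 5.260 = 25.79 R/h.

25.8 R/h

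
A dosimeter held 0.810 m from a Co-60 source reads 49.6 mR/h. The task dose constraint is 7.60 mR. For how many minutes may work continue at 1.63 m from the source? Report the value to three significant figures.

By the inverse-square law, rate at 1.63 m:
49.6 × (0.810/1.63)² = 49.6 × 0.2469 = 12.25 mR/h.
Stay time = 7.60 mR ÷ 12.25 mR/h = 0.6204 h = 37.22 min.

37.2 min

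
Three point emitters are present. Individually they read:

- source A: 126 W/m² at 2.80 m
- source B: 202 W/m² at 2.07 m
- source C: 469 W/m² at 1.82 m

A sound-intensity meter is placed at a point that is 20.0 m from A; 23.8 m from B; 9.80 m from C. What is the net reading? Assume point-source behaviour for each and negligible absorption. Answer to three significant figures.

By superposition, sum each source's inverse-square contribution:
A: 126 × (2.80/20.0)² = 2.470 W/m²
B: 202 × (2.07/23.8)² = 1.528 W/m²
C: 469 × (1.82/9.80)² = 16.18 W/m²
Total = 2.470 + 1.528 + 16.18 = 20.18 W/m².

20.2 W/m²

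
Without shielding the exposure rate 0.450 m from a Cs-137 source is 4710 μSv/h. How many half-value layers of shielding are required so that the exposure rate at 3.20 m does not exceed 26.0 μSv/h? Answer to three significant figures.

At 3.20 m, distance alone gives (0.450/3.20)² = 0.01978, so 4710 × 0.01978 = 93.16 μSv/h.
Further attenuation needed: 93.16/26.0 = 3.583.
n = log₂(3.583) = 1.841 half-value layers.

1.84 half-value layers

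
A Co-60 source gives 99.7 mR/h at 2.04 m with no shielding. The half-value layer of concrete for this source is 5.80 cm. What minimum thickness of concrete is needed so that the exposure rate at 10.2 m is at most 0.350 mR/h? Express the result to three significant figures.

At 10.2 m, distance alone gives (2.04/10.2)² = 0.04000, so 99.7 × 0.04000 = 3.988 mR/h.
Further attenuation needed: 3.988/0.350 = 11.39.
n = log₂(11.39) = 3.510 half-value layers.
Thickness = 3.510 × 5.80 cm = 20.36 cm.

20.4 cm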